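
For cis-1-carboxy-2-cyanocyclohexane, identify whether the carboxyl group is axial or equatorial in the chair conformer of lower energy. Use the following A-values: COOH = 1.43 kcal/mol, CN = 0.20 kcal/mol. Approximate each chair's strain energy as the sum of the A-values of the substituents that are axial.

equatorial

C1 and C2 have opposite parity, so for the cis isomer the two substituents are one axial and one equatorial in each chair.
Chair I (carboxyl axial, cyano equatorial): E = 1.43 kcal/mol.
Chair II (carboxyl equatorial, cyano axial): E = 0.20 kcal/mol.
Chair II is the more stable (lower-energy) conformer, and in that chair the carboxyl group is equatorial.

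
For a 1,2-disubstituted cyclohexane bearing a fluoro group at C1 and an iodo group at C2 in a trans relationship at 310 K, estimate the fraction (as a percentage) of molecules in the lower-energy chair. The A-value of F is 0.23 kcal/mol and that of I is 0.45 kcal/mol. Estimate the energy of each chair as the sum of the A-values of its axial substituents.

C1 and C2 have opposite parity, so for the trans isomer the two substituents are e,e in one chair and a,a in the other.
Chair I (fluoro axial, iodo axial): E = 0.68 kcal/mol; chair II (fluoro equatorial, iodo equatorial): E = 0.00 kcal/mol.
ΔG = 0.68 kcal/mol between the two chairs.
K = exp(ΔG/RT) with R = 1.987×10⁻³ kcal mol⁻¹ K⁻¹ and T = 310 K gives K ≈ 3.02.
Fraction in the lower-energy chair = K/(K+1) = 75.1%.

75.1%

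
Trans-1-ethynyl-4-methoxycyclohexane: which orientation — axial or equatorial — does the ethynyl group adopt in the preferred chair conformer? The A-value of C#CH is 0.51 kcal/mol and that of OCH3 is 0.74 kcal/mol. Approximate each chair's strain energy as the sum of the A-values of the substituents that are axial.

equatorial

C1 and C4 have opposite parity, so for the trans isomer the two substituents are e,e in one chair and a,a in the other.
Chair I (ethynyl axial, methoxy axial): E = 1.25 kcal/mol.
Chair II (ethynyl equatorial, methoxy equatorial): E = 0.00 kcal/mol.
Chair II is the more stable (lower-energy) conformer, and in that chair the ethynyl group is equatorial.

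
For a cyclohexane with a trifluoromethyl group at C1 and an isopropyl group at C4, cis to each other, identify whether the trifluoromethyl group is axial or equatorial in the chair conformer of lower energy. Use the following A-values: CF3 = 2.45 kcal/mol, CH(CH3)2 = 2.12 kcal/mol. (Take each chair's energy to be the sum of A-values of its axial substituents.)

equatorial

C1 and C4 have opposite parity, so for the cis isomer the two substituents are one axial and one equatorial in each chair.
Chair I (trifluoromethyl axial, isopropyl equatorial): E = 2.45 kcal/mol.
Chair II (trifluoromethyl equatorial, isopropyl axial): E = 2.12 kcal/mol.
Chair II is the more stable (lower-energy) conformer, and in that chair the trifluoromethyl group is equatorial.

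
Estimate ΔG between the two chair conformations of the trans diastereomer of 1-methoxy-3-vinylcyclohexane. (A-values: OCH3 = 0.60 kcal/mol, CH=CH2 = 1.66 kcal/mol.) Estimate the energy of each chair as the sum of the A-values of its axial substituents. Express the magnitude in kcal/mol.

1.06 kcal/mol

C1 and C3 have the same parity, so for the trans isomer the two substituents are one axial and one equatorial in each chair.
Chair I (methoxy axial, vinyl equatorial): E = 0.60 kcal/mol.
Chair II (methoxy equatorial, vinyl axial): E = 1.66 kcal/mol.
ΔE = 1.66 − 0.60 = 1.06 kcal/mol; chair I is more stable.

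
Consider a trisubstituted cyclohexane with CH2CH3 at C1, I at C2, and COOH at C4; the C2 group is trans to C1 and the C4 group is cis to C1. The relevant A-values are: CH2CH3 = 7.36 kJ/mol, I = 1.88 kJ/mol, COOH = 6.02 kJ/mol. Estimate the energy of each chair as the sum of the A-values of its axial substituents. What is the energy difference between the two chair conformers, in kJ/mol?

3.22 kJ/mol

Chair I (ethyl axial, iodo axial, carboxyl equatorial): E = 9.24 kJ/mol.
Chair II (ethyl equatorial, iodo equatorial, carboxyl axial): E = 6.02 kJ/mol.
ΔE = 9.24 − 6.02 = 3.22 kJ/mol; chair II is more stable.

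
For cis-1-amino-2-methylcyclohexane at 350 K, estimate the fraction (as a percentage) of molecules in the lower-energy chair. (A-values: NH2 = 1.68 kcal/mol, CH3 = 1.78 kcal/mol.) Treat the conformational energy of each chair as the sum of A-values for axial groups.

C1 and C2 have opposite parity, so for the cis isomer the two substituents are one axial and one equatorial in each chair.
Chair I (amino axial, methyl equatorial): E = 1.68 kcal/mol; chair II (amino equatorial, methyl axial): E = 1.78 kcal/mol.
ΔG = 0.10 kcal/mol between the two chairs.
K = exp(ΔG/RT) with R = 1.987×10⁻³ kcal mol⁻¹ K⁻¹ and T = 350 K gives K ≈ 1.15.
Fraction in the lower-energy chair = K/(K+1) = 53.6%.

53.6%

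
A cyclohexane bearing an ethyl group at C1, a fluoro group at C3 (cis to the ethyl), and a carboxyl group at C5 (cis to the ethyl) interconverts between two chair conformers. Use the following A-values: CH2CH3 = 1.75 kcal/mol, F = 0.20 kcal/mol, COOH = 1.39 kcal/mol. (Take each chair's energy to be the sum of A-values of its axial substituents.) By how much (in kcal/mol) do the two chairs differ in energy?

Chair I (ethyl axial, fluoro axial, carboxyl axial): E = 3.34 kcal/mol.
Chair II (ethyl equatorial, fluoro equatorial, carboxyl equatorial): E = 0.00 kcal/mol.
ΔE = 3.34 − 0.00 = 3.34 kcal/mol; chair II is more stable.

3.34 kcal/mol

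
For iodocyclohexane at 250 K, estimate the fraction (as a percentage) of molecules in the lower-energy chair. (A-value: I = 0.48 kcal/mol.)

One chair has the iodo group axial (E = 0.48 kcal/mol) and the other has it equatorial (E = 0).
ΔG = 0.48 kcal/mol between the two chairs.
K = exp(ΔG/RT) with R = 1.987×10⁻³ kcal mol⁻¹ K⁻¹ and T = 250 K gives K ≈ 2.63.
Fraction in the lower-energy chair = K/(K+1) = 72.4%.

72.4%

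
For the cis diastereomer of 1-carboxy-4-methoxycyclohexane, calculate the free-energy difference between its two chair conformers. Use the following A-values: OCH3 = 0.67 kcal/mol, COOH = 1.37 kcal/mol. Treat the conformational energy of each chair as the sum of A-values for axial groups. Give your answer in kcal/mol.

C1 and C4 have opposite parity, so for the cis isomer the two substituents are one axial and one equatorial in each chair.
Chair I (methoxy axial, carboxyl equatorial): E = 0.67 kcal/mol.
Chair II (methoxy equatorial, carboxyl axial): E = 1.37 kcal/mol.
ΔE = 1.37 − 0.67 = 0.70 kcal/mol; chair I is more stable.

0.70 kcal/mol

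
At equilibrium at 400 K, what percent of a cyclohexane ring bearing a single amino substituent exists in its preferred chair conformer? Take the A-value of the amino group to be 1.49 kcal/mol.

One chair has the amino group axial (E = 1.49 kcal/mol) and the other has it equatorial (E = 0).
ΔG = 1.49 kcal/mol between the two chairs.
K = exp(ΔG/RT) with R = 1.987×10⁻³ kcal mol⁻¹ K⁻¹ and T = 400 K gives K ≈ 6.52.
Fraction in the lower-energy chair = K/(K+1) = 86.7%.

86.7%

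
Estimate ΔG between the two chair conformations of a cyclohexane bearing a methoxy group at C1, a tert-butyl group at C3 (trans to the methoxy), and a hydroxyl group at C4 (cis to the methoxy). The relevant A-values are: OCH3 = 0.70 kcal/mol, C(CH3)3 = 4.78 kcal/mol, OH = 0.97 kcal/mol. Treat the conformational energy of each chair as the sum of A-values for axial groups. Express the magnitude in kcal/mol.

Chair I (methoxy axial, tert-butyl equatorial, hydroxyl equatorial): E = 0.70 kcal/mol.
Chair II (methoxy equatorial, tert-butyl axial, hydroxyl axial): E = 5.75 kcal/mol.
ΔE = 5.75 − 0.70 = 5.05 kcal/mol; chair I is more stable.

5.05 kcal/mol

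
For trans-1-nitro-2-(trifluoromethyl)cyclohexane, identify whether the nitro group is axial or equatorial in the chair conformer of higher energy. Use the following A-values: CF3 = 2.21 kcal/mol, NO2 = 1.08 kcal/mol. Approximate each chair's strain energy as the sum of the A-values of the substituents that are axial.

axial

C1 and C2 have opposite parity, so for the trans isomer the two substituents are e,e in one chair and a,a in the other.
Chair I (trifluoromethyl axial, nitro axial): E = 3.29 kcal/mol.
Chair II (trifluoromethyl equatorial, nitro equatorial): E = 0.00 kcal/mol.
Chair I is the less stable (higher-energy) conformer, and in that chair the nitro group is axial.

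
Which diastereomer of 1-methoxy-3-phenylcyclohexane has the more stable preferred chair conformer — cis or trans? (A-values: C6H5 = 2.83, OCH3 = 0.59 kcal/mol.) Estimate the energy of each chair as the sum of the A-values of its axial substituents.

cis

At 1,3 positions (parity same): cis → (e,e or a,a); trans → (a,e or e,a).
Best chair for cis: E = 0.00 kcal/mol; best chair for trans: E = 0.59 kcal/mol.
The cis isomer is lower by 0.59 kcal/mol.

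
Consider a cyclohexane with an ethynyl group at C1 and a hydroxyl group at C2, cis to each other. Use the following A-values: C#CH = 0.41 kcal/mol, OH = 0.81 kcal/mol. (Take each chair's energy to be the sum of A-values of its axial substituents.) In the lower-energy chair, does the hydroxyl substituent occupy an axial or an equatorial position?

equatorial

C1 and C2 have opposite parity, so for the cis isomer the two substituents are one axial and one equatorial in each chair.
Chair I (ethynyl axial, hydroxyl equatorial): E = 0.41 kcal/mol.
Chair II (ethynyl equatorial, hydroxyl axial): E = 0.81 kcal/mol.
Chair I is the more stable (lower-energy) conformer, and in that chair the hydroxyl group is equatorial.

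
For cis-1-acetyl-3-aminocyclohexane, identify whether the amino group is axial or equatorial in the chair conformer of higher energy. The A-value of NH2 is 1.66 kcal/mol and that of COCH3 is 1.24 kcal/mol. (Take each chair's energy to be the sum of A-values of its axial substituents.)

axial

C1 and C3 have the same parity, so for the cis isomer the two substituents are e,e in one chair and a,a in the other.
Chair I (amino axial, acetyl axial): E = 2.90 kcal/mol.
Chair II (amino equatorial, acetyl equatorial): E = 0.00 kcal/mol.
Chair I is the less stable (higher-energy) conformer, and in that chair the amino group is axial.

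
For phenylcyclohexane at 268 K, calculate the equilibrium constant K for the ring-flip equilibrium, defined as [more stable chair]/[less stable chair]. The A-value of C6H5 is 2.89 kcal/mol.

K ≈ 227

One chair has the phenyl group axial (E = 2.89 kcal/mol) and the other has it equatorial (E = 0).
ΔG = 2.89 kcal/mol between the two chairs.
K = exp(ΔG/RT) with R = 1.987×10⁻³ kcal mol⁻¹ K⁻¹ and T = 268 K gives K ≈ 227.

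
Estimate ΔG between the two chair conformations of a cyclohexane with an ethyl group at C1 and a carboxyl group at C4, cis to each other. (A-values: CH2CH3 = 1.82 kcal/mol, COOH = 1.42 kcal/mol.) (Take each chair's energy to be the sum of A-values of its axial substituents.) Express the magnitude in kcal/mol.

C1 and C4 have opposite parity, so for the cis isomer the two substituents are one axial and one equatorial in each chair.
Chair I (ethyl axial, carboxyl equatorial): E = 1.82 kcal/mol.
Chair II (ethyl equatorial, carboxyl axial): E = 1.42 kcal/mol.
ΔE = 1.82 − 1.42 = 0.40 kcal/mol; chair II is more stable.

0.40 kcal/mol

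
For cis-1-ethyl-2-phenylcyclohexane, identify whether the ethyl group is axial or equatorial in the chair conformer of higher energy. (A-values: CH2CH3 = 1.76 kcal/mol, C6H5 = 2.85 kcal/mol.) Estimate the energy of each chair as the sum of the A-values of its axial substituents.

equatorial

C1 and C2 have opposite parity, so for the cis isomer the two substituents are one axial and one equatorial in each chair.
Chair I (ethyl axial, phenyl equatorial): E = 1.76 kcal/mol.
Chair II (ethyl equatorial, phenyl axial): E = 2.85 kcal/mol.
Chair II is the less stable (higher-energy) conformer, and in that chair the ethyl group is equatorial.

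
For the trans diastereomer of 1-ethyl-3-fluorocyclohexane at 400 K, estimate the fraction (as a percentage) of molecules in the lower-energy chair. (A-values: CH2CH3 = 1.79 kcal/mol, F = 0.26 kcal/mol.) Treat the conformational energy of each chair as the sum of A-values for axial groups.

87.3%

C1 and C3 have the same parity, so for the trans isomer the two substituents are one axial and one equatorial in each chair.
Chair I (ethyl axial, fluoro equatorial): E = 1.79 kcal/mol; chair II (ethyl equatorial, fluoro axial): E = 0.26 kcal/mol.
ΔG = 1.53 kcal/mol between the two chairs.
K = exp(ΔG/RT) with R = 1.987×10⁻³ kcal mol⁻¹ K⁻¹ and T = 400 K gives K ≈ 6.86.
Fraction in the lower-energy chair = K/(K+1) = 87.3%.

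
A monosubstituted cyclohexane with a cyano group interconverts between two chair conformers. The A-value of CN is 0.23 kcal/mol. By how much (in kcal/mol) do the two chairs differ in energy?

0.23 kcal/mol

A monosubstituted cyclohexane has one chair with the cyano group axial (E = A = 0.23 kcal/mol) and one with it equatorial (E = 0).
ΔE = 0.23 − 0 = 0.23 kcal/mol.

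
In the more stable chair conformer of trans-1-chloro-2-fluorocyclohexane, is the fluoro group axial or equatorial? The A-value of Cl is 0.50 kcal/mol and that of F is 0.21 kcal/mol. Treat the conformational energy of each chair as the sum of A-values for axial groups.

C1 and C2 have opposite parity, so for the trans isomer the two substituents are e,e in one chair and a,a in the other.
Chair I (chloro axial, fluoro axial): E = 0.71 kcal/mol.
Chair II (chloro equatorial, fluoro equatorial): E = 0.00 kcal/mol.
Chair II is the more stable (lower-energy) conformer, and in that chair the fluoro group is equatorial.

equatorial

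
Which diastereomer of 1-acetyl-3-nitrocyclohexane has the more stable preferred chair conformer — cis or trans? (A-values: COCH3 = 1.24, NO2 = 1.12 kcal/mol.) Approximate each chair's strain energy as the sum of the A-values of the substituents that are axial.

cis

At 1,3 positions (parity same): cis → (e,e or a,a); trans → (a,e or e,a).
Best chair for cis: E = 0.00 kcal/mol; best chair for trans: E = 1.12 kcal/mol.
The cis isomer is lower by 1.12 kcal/mol.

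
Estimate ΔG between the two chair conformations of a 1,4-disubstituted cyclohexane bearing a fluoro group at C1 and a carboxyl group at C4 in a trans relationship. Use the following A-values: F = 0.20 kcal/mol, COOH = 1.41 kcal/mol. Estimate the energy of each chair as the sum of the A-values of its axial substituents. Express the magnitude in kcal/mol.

C1 and C4 have opposite parity, so for the trans isomer the two substituents are e,e in one chair and a,a in the other.
Chair I (fluoro axial, carboxyl axial): E = 1.61 kcal/mol.
Chair II (fluoro equatorial, carboxyl equatorial): E = 0.00 kcal/mol.
ΔE = 1.61 − 0.00 = 1.61 kcal/mol; chair II is more stable.

1.61 kcal/mol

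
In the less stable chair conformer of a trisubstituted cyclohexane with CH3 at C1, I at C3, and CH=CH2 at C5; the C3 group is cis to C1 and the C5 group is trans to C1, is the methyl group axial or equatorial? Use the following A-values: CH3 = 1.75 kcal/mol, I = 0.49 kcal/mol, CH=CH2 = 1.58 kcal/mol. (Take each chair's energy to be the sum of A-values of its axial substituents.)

axial

Chair I (methyl axial, iodo axial, vinyl equatorial): E = 2.24 kcal/mol.
Chair II (methyl equatorial, iodo equatorial, vinyl axial): E = 1.58 kcal/mol.
Chair I is the less stable (higher-energy) conformer, and in that chair the methyl group is axial.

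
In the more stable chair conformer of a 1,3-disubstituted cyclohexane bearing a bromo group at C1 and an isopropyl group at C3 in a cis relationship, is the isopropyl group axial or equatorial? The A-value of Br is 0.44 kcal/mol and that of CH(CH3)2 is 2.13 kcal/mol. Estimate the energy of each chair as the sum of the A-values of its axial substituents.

equatorial

C1 and C3 have the same parity, so for the cis isomer the two substituents are e,e in one chair and a,a in the other.
Chair I (bromo axial, isopropyl axial): E = 2.57 kcal/mol.
Chair II (bromo equatorial, isopropyl equatorial): E = 0.00 kcal/mol.
Chair II is the more stable (lower-energy) conformer, and in that chair the isopropyl group is equatorial.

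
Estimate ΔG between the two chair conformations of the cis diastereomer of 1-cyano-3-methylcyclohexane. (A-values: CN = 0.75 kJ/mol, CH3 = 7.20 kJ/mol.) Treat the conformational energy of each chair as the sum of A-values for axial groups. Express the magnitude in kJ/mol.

C1 and C3 have the same parity, so for the cis isomer the two substituents are e,e in one chair and a,a in the other.
Chair I (cyano axial, methyl axial): E = 7.95 kJ/mol.
Chair II (cyano equatorial, methyl equatorial): E = 0.00 kJ/mol.
ΔE = 7.95 − 0.00 = 7.95 kJ/mol; chair II is more stable.

7.95 kJ/mol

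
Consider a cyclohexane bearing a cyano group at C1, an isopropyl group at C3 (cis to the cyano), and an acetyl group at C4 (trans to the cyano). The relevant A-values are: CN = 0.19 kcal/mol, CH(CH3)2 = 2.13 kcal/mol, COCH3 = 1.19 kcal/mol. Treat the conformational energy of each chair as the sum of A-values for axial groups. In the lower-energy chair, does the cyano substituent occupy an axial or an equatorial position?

equatorial

Chair I (cyano axial, isopropyl axial, acetyl axial): E = 3.51 kcal/mol.
Chair II (cyano equatorial, isopropyl equatorial, acetyl equatorial): E = 0.00 kcal/mol.
Chair II is the more stable (lower-energy) conformer, and in that chair the cyano group is equatorial.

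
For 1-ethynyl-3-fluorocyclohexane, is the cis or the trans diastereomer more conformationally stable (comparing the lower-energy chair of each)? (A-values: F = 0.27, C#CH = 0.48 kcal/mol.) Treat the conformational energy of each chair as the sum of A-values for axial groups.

At 1,3 positions (parity same): cis → (e,e or a,a); trans → (a,e or e,a).
Best chair for cis: E = 0.00 kcal/mol; best chair for trans: E = 0.27 kcal/mol.
The cis isomer is lower by 0.27 kcal/mol.

cis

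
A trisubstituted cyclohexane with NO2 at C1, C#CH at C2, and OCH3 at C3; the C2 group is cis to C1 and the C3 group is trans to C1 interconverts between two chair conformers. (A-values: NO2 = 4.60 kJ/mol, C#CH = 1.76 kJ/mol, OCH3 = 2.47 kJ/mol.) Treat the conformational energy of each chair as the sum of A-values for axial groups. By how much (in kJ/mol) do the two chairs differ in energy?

Chair I (nitro axial, ethynyl equatorial, methoxy equatorial): E = 4.60 kJ/mol.
Chair II (nitro equatorial, ethynyl axial, methoxy axial): E = 4.23 kJ/mol.
ΔE = 4.60 − 4.23 = 0.37 kJ/mol; chair II is more stable.

0.37 kJ/mol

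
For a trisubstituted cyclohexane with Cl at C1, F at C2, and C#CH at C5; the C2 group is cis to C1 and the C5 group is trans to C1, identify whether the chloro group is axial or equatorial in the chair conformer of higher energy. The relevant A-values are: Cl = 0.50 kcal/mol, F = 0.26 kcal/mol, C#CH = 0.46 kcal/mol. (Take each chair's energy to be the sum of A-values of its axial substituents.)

Chair I (chloro axial, fluoro equatorial, ethynyl equatorial): E = 0.50 kcal/mol.
Chair II (chloro equatorial, fluoro axial, ethynyl axial): E = 0.72 kcal/mol.
Chair II is the less stable (higher-energy) conformer, and in that chair the chloro group is equatorial.

equatorial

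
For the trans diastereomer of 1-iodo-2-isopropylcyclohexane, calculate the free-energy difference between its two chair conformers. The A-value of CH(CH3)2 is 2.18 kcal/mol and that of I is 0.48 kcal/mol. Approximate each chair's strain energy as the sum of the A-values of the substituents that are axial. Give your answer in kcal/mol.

C1 and C2 have opposite parity, so for the trans isomer the two substituents are e,e in one chair and a,a in the other.
Chair I (isopropyl axial, iodo axial): E = 2.66 kcal/mol.
Chair II (isopropyl equatorial, iodo equatorial): E = 0.00 kcal/mol.
ΔE = 2.66 − 0.00 = 2.66 kcal/mol; chair II is more stable.

2.66 kcal/mol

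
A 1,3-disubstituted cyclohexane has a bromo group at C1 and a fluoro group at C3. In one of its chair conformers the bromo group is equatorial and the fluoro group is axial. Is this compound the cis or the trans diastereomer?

trans

C1 and C3 have the same parity, so their axial bonds point in the same direction.
With same-parity carbons, two substituents on the same face are both axial or both equatorial; opposite faces give one of each.
Here the groups are equatorial/axial → opposite face → trans.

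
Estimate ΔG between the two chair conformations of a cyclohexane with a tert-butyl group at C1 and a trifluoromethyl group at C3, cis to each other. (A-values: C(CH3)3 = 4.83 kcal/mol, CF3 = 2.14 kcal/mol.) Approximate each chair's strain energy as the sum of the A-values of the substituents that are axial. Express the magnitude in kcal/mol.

6.97 kcal/mol

C1 and C3 have the same parity, so for the cis isomer the two substituents are e,e in one chair and a,a in the other.
Chair I (tert-butyl axial, trifluoromethyl axial): E = 6.97 kcal/mol.
Chair II (tert-butyl equatorial, trifluoromethyl equatorial): E = 0.00 kcal/mol.
ΔE = 6.97 − 0.00 = 6.97 kcal/mol; chair II is more stable.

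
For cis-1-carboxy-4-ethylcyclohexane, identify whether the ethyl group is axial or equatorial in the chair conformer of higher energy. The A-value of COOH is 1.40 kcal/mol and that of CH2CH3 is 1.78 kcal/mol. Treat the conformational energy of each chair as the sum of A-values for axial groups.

C1 and C4 have opposite parity, so for the cis isomer the two substituents are one axial and one equatorial in each chair.
Chair I (carboxyl axial, ethyl equatorial): E = 1.40 kcal/mol.
Chair II (carboxyl equatorial, ethyl axial): E = 1.78 kcal/mol.
Chair II is the less stable (higher-energy) conformer, and in that chair the ethyl group is axial.

axial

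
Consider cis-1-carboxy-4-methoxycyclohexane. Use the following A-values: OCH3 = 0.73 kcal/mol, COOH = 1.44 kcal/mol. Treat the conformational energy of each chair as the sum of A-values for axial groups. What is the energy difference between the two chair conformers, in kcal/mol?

0.71 kcal/mol

C1 and C4 have opposite parity, so for the cis isomer the two substituents are one axial and one equatorial in each chair.
Chair I (methoxy axial, carboxyl equatorial): E = 0.73 kcal/mol.
Chair II (methoxy equatorial, carboxyl axial): E = 1.44 kcal/mol.
ΔE = 1.44 − 0.73 = 0.71 kcal/mol; chair I is more stable.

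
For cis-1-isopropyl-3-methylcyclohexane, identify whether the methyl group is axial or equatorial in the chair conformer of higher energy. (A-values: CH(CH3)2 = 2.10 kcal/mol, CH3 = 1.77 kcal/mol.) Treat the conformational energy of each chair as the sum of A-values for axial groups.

C1 and C3 have the same parity, so for the cis isomer the two substituents are e,e in one chair and a,a in the other.
Chair I (isopropyl axial, methyl axial): E = 3.87 kcal/mol.
Chair II (isopropyl equatorial, methyl equatorial): E = 0.00 kcal/mol.
Chair I is the less stable (higher-energy) conformer, and in that chair the methyl group is axial.

axial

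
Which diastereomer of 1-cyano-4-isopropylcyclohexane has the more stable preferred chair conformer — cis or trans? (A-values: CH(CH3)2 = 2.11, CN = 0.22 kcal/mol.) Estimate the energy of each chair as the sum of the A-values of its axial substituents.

At 1,4 positions (parity opposite): cis → (a,e or e,a); trans → (e,e or a,a).
Best chair for cis: E = 0.22 kcal/mol; best chair for trans: E = 0.00 kcal/mol.
The trans isomer is lower by 0.22 kcal/mol.

trans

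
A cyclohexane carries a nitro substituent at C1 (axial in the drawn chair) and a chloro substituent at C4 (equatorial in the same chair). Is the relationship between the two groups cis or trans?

C1 and C4 have opposite parity, so their axial bonds point in opposite directions.
With opposite-parity carbons, two substituents on the same face are one axial and one equatorial; opposite faces give both axial or both equatorial.
Here the groups are axial/equatorial → same face → cis.

cis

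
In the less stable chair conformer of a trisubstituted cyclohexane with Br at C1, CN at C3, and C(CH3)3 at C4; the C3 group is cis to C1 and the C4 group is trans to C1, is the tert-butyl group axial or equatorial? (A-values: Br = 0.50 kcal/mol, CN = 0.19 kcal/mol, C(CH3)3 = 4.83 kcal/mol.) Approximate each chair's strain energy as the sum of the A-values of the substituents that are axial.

axial

Chair I (bromo axial, cyano axial, tert-butyl axial): E = 5.52 kcal/mol.
Chair II (bromo equatorial, cyano equatorial, tert-butyl equatorial): E = 0.00 kcal/mol.
Chair I is the less stable (higher-energy) conformer, and in that chair the tert-butyl group is axial.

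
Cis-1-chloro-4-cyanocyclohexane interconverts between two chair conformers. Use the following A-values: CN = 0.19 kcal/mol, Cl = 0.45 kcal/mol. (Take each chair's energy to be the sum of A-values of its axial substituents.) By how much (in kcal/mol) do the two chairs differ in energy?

0.26 kcal/mol

C1 and C4 have opposite parity, so for the cis isomer the two substituents are one axial and one equatorial in each chair.
Chair I (cyano axial, chloro equatorial): E = 0.19 kcal/mol.
Chair II (cyano equatorial, chloro axial): E = 0.45 kcal/mol.
ΔE = 0.45 − 0.19 = 0.26 kcal/mol; chair I is more stable.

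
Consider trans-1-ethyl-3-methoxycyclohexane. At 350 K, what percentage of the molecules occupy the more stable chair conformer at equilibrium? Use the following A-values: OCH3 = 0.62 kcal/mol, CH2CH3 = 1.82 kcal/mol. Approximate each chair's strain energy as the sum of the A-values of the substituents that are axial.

C1 and C3 have the same parity, so for the trans isomer the two substituents are one axial and one equatorial in each chair.
Chair I (methoxy axial, ethyl equatorial): E = 0.62 kcal/mol; chair II (methoxy equatorial, ethyl axial): E = 1.82 kcal/mol.
ΔG = 1.20 kcal/mol between the two chairs.
K = exp(ΔG/RT) with R = 1.987×10⁻³ kcal mol⁻¹ K⁻¹ and T = 350 K gives K ≈ 5.62.
Fraction in the lower-energy chair = K/(K+1) = 84.9%.

84.9%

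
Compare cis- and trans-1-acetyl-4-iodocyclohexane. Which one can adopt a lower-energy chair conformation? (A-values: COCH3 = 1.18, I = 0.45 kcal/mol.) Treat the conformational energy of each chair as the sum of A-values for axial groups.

trans

At 1,4 positions (parity opposite): cis → (a,e or e,a); trans → (e,e or a,a).
Best chair for cis: E = 0.45 kcal/mol; best chair for trans: E = 0.00 kcal/mol.
The trans isomer is lower by 0.45 kcal/mol.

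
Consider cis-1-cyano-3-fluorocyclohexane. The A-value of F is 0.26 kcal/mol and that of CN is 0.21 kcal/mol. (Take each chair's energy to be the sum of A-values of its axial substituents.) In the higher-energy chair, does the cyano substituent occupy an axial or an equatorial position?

C1 and C3 have the same parity, so for the cis isomer the two substituents are e,e in one chair and a,a in the other.
Chair I (fluoro axial, cyano axial): E = 0.47 kcal/mol.
Chair II (fluoro equatorial, cyano equatorial): E = 0.00 kcal/mol.
Chair I is the less stable (higher-energy) conformer, and in that chair the cyano group is axial.

axial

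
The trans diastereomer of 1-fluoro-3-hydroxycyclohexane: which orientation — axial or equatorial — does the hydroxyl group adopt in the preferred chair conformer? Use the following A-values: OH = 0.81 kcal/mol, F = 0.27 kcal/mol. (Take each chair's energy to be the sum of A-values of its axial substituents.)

equatorial

C1 and C3 have the same parity, so for the trans isomer the two substituents are one axial and one equatorial in each chair.
Chair I (hydroxyl axial, fluoro equatorial): E = 0.81 kcal/mol.
Chair II (hydroxyl equatorial, fluoro axial): E = 0.27 kcal/mol.
Chair II is the more stable (lower-energy) conformer, and in that chair the hydroxyl group is equatorial.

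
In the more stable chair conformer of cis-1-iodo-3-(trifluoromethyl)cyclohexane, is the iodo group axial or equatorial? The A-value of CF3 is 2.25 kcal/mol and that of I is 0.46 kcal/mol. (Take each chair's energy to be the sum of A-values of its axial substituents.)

equatorial

C1 and C3 have the same parity, so for the cis isomer the two substituents are e,e in one chair and a,a in the other.
Chair I (trifluoromethyl axial, iodo axial): E = 2.71 kcal/mol.
Chair II (trifluoromethyl equatorial, iodo equatorial): E = 0.00 kcal/mol.
Chair II is the more stable (lower-energy) conformer, and in that chair the iodo group is equatorial.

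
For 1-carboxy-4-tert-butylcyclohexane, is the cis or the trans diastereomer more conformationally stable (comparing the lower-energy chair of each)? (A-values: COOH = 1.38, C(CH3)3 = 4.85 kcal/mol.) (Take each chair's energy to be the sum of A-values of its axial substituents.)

trans

At 1,4 positions (parity opposite): cis → (a,e or e,a); trans → (e,e or a,a).
Best chair for cis: E = 1.38 kcal/mol; best chair for trans: E = 0.00 kcal/mol.
The trans isomer is lower by 1.38 kcal/mol.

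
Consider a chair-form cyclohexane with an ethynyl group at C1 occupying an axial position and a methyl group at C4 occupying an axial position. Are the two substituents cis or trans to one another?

trans

C1 and C4 have opposite parity, so their axial bonds point in opposite directions.
With opposite-parity carbons, two substituents on the same face are one axial and one equatorial; opposite faces give both axial or both equatorial.
Here the groups are axial/axial → opposite face → trans.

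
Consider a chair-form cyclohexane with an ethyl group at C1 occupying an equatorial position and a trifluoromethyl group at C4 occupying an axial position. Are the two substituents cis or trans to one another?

cis

C1 and C4 have opposite parity, so their axial bonds point in opposite directions.
With opposite-parity carbons, two substituents on the same face are one axial and one equatorial; opposite faces give both axial or both equatorial.
Here the groups are equatorial/axial → same face → cis.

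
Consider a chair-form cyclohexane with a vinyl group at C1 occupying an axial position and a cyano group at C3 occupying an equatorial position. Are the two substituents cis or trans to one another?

trans

C1 and C3 have the same parity, so their axial bonds point in the same direction.
With same-parity carbons, two substituents on the same face are both axial or both equatorial; opposite faces give one of each.
Here the groups are axial/equatorial → opposite face → trans.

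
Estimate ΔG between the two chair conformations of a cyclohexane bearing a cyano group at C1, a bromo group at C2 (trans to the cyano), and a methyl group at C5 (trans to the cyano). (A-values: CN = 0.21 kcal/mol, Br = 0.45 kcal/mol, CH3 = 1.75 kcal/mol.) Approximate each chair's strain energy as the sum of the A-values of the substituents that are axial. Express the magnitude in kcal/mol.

1.09 kcal/mol

Chair I (cyano axial, bromo axial, methyl equatorial): E = 0.66 kcal/mol.
Chair II (cyano equatorial, bromo equatorial, methyl axial): E = 1.75 kcal/mol.
ΔE = 1.75 − 0.66 = 1.09 kcal/mol; chair I is more stable.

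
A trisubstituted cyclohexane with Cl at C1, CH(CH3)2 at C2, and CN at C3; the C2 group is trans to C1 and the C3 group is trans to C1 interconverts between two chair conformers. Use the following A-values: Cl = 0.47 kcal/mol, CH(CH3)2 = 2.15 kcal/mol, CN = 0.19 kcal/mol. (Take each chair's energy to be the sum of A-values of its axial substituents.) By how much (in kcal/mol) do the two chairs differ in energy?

2.43 kcal/mol

Chair I (chloro axial, isopropyl axial, cyano equatorial): E = 2.62 kcal/mol.
Chair II (chloro equatorial, isopropyl equatorial, cyano axial): E = 0.19 kcal/mol.
ΔE = 2.62 − 0.19 = 2.43 kcal/mol; chair II is more stable.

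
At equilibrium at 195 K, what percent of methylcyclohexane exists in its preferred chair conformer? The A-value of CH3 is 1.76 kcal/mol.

98.9%

One chair has the methyl group axial (E = 1.76 kcal/mol) and the other has it equatorial (E = 0).
ΔG = 1.76 kcal/mol between the two chairs.
K = exp(ΔG/RT) with R = 1.987×10⁻³ kcal mol⁻¹ K⁻¹ and T = 195 K gives K ≈ 93.9.
Fraction in the lower-energy chair = K/(K+1) = 98.9%.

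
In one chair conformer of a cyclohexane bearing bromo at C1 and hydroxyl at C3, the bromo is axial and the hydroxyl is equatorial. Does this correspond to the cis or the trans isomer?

trans

C1 and C3 have the same parity, so their axial bonds point in the same direction.
With same-parity carbons, two substituents on the same face are both axial or both equatorial; opposite faces give one of each.
Here the groups are axial/equatorial → opposite face → trans.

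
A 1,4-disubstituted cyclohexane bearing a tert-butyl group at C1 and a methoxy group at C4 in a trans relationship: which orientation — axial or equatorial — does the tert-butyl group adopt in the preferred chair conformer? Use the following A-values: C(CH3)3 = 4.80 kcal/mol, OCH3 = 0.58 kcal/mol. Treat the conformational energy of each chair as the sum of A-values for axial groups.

C1 and C4 have opposite parity, so for the trans isomer the two substituents are e,e in one chair and a,a in the other.
Chair I (tert-butyl axial, methoxy axial): E = 5.38 kcal/mol.
Chair II (tert-butyl equatorial, methoxy equatorial): E = 0.00 kcal/mol.
Chair II is the more stable (lower-energy) conformer, and in that chair the tert-butyl group is equatorial.

equatorial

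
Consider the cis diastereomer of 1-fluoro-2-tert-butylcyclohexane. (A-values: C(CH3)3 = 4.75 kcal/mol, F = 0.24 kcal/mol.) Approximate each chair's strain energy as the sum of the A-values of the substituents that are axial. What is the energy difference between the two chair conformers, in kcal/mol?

4.51 kcal/mol

C1 and C2 have opposite parity, so for the cis isomer the two substituents are one axial and one equatorial in each chair.
Chair I (tert-butyl axial, fluoro equatorial): E = 4.75 kcal/mol.
Chair II (tert-butyl equatorial, fluoro axial): E = 0.24 kcal/mol.
ΔE = 4.75 − 0.24 = 4.51 kcal/mol; chair II is more stable.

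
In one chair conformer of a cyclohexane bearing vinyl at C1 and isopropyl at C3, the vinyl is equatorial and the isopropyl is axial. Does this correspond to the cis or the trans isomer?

trans

C1 and C3 have the same parity, so their axial bonds point in the same direction.
With same-parity carbons, two substituents on the same face are both axial or both equatorial; opposite faces give one of each.
Here the groups are equatorial/axial → opposite face → trans.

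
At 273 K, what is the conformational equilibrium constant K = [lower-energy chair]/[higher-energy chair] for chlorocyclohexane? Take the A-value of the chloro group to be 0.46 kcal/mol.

One chair has the chloro group axial (E = 0.46 kcal/mol) and the other has it equatorial (E = 0).
ΔG = 0.46 kcal/mol between the two chairs.
K = exp(ΔG/RT) with R = 1.987×10⁻³ kcal mol⁻¹ K⁻¹ and T = 273 K gives K ≈ 2.33.

K ≈ 2.33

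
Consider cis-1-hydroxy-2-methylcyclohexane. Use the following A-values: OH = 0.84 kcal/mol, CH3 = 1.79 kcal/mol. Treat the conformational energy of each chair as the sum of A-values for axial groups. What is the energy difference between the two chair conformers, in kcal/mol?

C1 and C2 have opposite parity, so for the cis isomer the two substituents are one axial and one equatorial in each chair.
Chair I (hydroxyl axial, methyl equatorial): E = 0.84 kcal/mol.
Chair II (hydroxyl equatorial, methyl axial): E = 1.79 kcal/mol.
ΔE = 1.79 − 0.84 = 0.95 kcal/mol; chair I is more stable.

0.95 kcal/mol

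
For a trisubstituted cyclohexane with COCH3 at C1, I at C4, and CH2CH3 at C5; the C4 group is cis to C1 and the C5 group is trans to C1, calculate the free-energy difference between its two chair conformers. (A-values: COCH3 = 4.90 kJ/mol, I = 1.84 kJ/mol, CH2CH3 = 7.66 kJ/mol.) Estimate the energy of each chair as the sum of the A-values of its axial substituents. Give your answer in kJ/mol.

Chair I (acetyl axial, iodo equatorial, ethyl equatorial): E = 4.90 kJ/mol.
Chair II (acetyl equatorial, iodo axial, ethyl axial): E = 9.50 kJ/mol.
ΔE = 9.50 − 4.90 = 4.60 kJ/mol; chair I is more stable.

4.60 kJ/mol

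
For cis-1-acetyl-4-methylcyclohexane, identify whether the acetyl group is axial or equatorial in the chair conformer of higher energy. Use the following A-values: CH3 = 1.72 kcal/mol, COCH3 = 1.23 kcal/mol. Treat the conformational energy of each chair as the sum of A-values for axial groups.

equatorial

C1 and C4 have opposite parity, so for the cis isomer the two substituents are one axial and one equatorial in each chair.
Chair I (methyl axial, acetyl equatorial): E = 1.72 kcal/mol.
Chair II (methyl equatorial, acetyl axial): E = 1.23 kcal/mol.
Chair I is the less stable (higher-energy) conformer, and in that chair the acetyl group is equatorial.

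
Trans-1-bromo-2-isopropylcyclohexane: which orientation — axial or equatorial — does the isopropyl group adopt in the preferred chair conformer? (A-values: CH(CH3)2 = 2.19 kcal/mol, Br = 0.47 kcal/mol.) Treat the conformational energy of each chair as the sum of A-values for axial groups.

equatorial

C1 and C2 have opposite parity, so for the trans isomer the two substituents are e,e in one chair and a,a in the other.
Chair I (isopropyl axial, bromo axial): E = 2.66 kcal/mol.
Chair II (isopropyl equatorial, bromo equatorial): E = 0.00 kcal/mol.
Chair II is the more stable (lower-energy) conformer, and in that chair the isopropyl group is equatorial.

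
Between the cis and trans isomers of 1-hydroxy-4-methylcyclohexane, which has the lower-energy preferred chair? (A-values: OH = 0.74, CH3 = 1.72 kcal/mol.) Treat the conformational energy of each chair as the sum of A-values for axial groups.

trans

At 1,4 positions (parity opposite): cis → (a,e or e,a); trans → (e,e or a,a).
Best chair for cis: E = 0.74 kcal/mol; best chair for trans: E = 0.00 kcal/mol.
The trans isomer is lower by 0.74 kcal/mol.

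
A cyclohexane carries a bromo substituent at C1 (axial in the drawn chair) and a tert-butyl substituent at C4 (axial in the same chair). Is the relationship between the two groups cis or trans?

C1 and C4 have opposite parity, so their axial bonds point in opposite directions.
With opposite-parity carbons, two substituents on the same face are one axial and one equatorial; opposite faces give both axial or both equatorial.
Here the groups are axial/axial → opposite face → trans.

trans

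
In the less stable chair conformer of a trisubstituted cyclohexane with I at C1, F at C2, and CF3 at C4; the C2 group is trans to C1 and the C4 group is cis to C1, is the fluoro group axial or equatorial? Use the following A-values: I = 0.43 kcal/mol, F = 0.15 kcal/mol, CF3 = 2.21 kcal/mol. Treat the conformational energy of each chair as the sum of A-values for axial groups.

equatorial

Chair I (iodo axial, fluoro axial, trifluoromethyl equatorial): E = 0.58 kcal/mol.
Chair II (iodo equatorial, fluoro equatorial, trifluoromethyl axial): E = 2.21 kcal/mol.
Chair II is the less stable (higher-energy) conformer, and in that chair the fluoro group is equatorial.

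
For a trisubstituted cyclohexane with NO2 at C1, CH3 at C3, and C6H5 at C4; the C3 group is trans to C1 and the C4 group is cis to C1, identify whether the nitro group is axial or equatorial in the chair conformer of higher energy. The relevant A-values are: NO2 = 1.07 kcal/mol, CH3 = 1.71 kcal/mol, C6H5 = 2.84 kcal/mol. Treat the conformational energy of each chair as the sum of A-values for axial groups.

Chair I (nitro axial, methyl equatorial, phenyl equatorial): E = 1.07 kcal/mol.
Chair II (nitro equatorial, methyl axial, phenyl axial): E = 4.55 kcal/mol.
Chair II is the less stable (higher-energy) conformer, and in that chair the nitro group is equatorial.

equatorial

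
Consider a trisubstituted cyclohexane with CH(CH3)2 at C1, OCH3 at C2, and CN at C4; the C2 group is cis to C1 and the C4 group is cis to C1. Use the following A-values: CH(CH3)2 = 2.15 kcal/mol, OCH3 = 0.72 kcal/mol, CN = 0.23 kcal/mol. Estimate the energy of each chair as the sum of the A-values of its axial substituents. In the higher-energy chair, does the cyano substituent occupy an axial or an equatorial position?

equatorial

Chair I (isopropyl axial, methoxy equatorial, cyano equatorial): E = 2.15 kcal/mol.
Chair II (isopropyl equatorial, methoxy axial, cyano axial): E = 0.95 kcal/mol.
Chair I is the less stable (higher-energy) conformer, and in that chair the cyano group is equatorial.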